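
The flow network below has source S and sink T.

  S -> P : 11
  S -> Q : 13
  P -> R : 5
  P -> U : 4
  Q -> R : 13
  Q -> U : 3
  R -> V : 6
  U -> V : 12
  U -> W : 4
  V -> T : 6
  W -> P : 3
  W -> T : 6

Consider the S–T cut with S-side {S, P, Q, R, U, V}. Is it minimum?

Given cut capacity: 4 + 6 = 10.
Augment S→P→R→V→T: bottleneck 5, flow now 5.
Augment S→P→U→V→T: bottleneck 1, flow now 6.
Augment S→P→U→W→T: bottleneck 3, flow now 9.
Augment S→Q→U→W→T: bottleneck 1, flow now 10.
No augmenting path remains; maximum flow = 10.
Cut capacity 10 equals the max flow, so it is a minimum cut.

Yes — it is a minimum cut (capacity 10).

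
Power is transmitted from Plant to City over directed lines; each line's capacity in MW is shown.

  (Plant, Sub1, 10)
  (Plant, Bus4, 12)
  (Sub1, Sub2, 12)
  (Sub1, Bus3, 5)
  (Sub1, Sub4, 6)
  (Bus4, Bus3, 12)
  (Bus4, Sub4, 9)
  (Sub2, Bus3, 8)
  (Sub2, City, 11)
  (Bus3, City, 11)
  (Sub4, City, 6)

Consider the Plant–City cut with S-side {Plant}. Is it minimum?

Given cut capacity: 10 + 12 = 22.
Augment Plant→Sub1→Sub2→City: bottleneck 10, flow now 10.
Augment Plant→Bus4→Bus3→City: bottleneck 11, flow now 21.
Augment Plant→Bus4→Sub4→City: bottleneck 1, flow now 22.
No augmenting path remains; maximum flow = 22.
Cut capacity 22 equals the max flow, so it is a minimum cut.

Yes — it is a minimum cut (capacity 22).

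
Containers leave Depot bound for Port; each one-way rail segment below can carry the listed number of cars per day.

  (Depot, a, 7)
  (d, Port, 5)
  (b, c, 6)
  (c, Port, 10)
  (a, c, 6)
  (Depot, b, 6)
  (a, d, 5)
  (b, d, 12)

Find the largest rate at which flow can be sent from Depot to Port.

13

Augment Depot→a→c→Port: bottleneck 6, flow now 6.
Augment Depot→a→d→Port: bottleneck 1, flow now 7.
Augment Depot→b→c→Port: bottleneck 4, flow now 11.
Augment Depot→b→d→Port: bottleneck 2, flow now 13.
No augmenting path remains; maximum flow = 13.
In the residual graph, reachable from Depot: {Depot}.
Min-cut edges: Depot→a (7), Depot→b (6); capacity 7 + 6 = 13.
This cut is saturated, so no flow can exceed 13.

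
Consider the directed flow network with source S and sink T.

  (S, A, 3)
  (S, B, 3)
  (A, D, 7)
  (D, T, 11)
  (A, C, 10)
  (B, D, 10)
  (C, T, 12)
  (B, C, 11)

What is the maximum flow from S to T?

Augment S→A→C→T: bottleneck 3, flow now 3.
Augment S→B→C→T: bottleneck 3, flow now 6.
No augmenting path remains; maximum flow = 6.
In the residual graph, reachable from S: {S}.
Min-cut edges: S→A (3), S→B (3); capacity 3 + 3 = 6.
This cut is saturated, so no flow can exceed 6.

6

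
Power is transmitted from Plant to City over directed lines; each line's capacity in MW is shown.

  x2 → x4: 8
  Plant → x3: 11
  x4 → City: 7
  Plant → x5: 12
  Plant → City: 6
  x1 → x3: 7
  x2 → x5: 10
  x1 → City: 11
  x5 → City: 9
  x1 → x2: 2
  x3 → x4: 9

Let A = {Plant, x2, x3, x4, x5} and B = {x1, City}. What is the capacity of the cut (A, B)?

Edges leaving {Plant, x2, x3, x4, x5}: Plant→City (6), x4→City (7), x5→City (9).
Cut capacity = 6 + 7 + 9 = 22.

22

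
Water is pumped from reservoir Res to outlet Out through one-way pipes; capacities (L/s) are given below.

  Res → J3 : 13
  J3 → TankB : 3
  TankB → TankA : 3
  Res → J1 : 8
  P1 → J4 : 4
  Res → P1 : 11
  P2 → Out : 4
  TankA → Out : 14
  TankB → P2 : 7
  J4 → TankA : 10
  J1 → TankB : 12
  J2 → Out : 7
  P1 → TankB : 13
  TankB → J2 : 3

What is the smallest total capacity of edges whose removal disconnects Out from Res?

14

Augment Res→J3→TankB→J2→Out: bottleneck 3, flow now 3.
Augment Res→J1→TankB→P2→Out: bottleneck 4, flow now 7.
Augment Res→J1→TankB→TankA→Out: bottleneck 3, flow now 10.
Augment Res→P1→J4→TankA→Out: bottleneck 4, flow now 14.
No augmenting path remains; maximum flow = 14.
By max-flow min-cut, the minimum cut capacity equals the max flow.
In the residual graph, reachable from Res: {Res, J3, J1, P1, TankB, P2}.
Min-cut edges: P1→J4 (4), TankB→J2 (3), TankB→TankA (3), P2→Out (4); capacity 4 + 3 + 3 + 4 = 14.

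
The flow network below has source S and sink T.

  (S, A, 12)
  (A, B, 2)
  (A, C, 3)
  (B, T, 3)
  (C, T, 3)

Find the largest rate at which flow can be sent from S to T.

Augment S→A→B→T: bottleneck 2, flow now 2.
Augment S→A→C→T: bottleneck 3, flow now 5.
No augmenting path remains; maximum flow = 5.
In the residual graph, reachable from S: {S, A}.
Min-cut edges: A→B (2), A→C (3); capacity 2 + 3 = 5.
This cut is saturated, so no flow can exceed 5.

5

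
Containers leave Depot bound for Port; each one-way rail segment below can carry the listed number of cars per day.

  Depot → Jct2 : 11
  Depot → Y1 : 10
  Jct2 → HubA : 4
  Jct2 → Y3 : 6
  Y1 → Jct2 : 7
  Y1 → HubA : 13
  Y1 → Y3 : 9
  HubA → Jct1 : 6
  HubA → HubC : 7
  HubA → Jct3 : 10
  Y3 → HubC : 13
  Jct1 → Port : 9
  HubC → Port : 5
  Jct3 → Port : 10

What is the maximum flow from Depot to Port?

Augment Depot→Jct2→HubA→Jct1→Port: bottleneck 4, flow now 4.
Augment Depot→Jct2→Y3→HubC→Port: bottleneck 5, flow now 9.
Augment Depot→Y1→HubA→Jct1→Port: bottleneck 2, flow now 11.
Augment Depot→Y1→HubA→Jct3→Port: bottleneck 8, flow now 19.
No augmenting path remains; maximum flow = 19.
In the residual graph, reachable from Depot: {Depot, Jct2, Y3, HubC}.
Min-cut edges: Depot→Y1 (10), Jct2→HubA (4), HubC→Port (5); capacity 10 + 4 + 5 = 19.
This cut is saturated, so no flow can exceed 19.

19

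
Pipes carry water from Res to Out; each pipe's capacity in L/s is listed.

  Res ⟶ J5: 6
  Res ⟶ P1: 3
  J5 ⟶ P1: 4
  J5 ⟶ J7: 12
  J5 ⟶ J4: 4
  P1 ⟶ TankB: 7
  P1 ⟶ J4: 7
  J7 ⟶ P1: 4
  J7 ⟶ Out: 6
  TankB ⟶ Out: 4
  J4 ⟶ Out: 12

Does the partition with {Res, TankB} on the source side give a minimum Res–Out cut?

No — its capacity is 13, but the minimum cut has capacity 9.

Given cut capacity: 6 + 3 + 4 = 13.
Augment Res→J5→J7→Out: bottleneck 6, flow now 6.
Augment Res→P1→TankB→Out: bottleneck 3, flow now 9.
No augmenting path remains; maximum flow = 9.
In the residual graph, reachable from Res: {Res}.
Min-cut edges: Res→J5 (6), Res→P1 (3); capacity 6 + 3 = 9.
Cut capacity 13 exceeds the max flow 9, so it is not minimum.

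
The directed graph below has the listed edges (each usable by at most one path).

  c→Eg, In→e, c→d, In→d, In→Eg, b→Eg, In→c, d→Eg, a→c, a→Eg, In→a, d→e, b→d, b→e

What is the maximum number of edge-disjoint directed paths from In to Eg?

4

Assign every edge capacity 1; by Menger, the answer equals the max flow.
Path In→Eg (+1); total 1.
Path In→a→Eg (+1); total 2.
Path In→c→Eg (+1); total 3.
Path In→d→Eg (+1); total 4.
No residual In→Eg path; max flow = 4.
Certifying cut of size 4: {In→Eg, In→a, In→c, In→d}.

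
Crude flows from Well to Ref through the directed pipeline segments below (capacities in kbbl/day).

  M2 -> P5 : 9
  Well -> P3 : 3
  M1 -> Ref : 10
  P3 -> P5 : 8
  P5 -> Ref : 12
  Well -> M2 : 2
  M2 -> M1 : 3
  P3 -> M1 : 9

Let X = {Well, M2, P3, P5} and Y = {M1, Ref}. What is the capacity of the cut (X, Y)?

Edges leaving {Well, M2, P3, P5}: M2→M1 (3), P3→M1 (9), P5→Ref (12).
Cut capacity = 3 + 9 + 12 = 24.

24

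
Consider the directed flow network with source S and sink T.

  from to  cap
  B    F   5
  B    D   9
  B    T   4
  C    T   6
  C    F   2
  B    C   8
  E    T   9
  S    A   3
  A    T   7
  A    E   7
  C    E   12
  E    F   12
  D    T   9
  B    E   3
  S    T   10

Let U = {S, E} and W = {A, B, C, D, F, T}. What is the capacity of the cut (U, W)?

Edges leaving {S, E}: S→A (3), S→T (10), E→F (12), E→T (9).
Cut capacity = 3 + 10 + 12 + 9 = 34.

34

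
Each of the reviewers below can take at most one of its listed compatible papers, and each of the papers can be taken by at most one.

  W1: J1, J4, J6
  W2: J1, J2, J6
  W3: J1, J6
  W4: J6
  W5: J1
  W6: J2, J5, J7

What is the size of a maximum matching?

Unit-capacity flow: source→left, listed edges, right→sink; max matching = max flow.
Augmenting path W1→J1 (+1); matched 1.
Augmenting path W2→J2 (+1); matched 2.
Augmenting path W3→J6 (+1); matched 3.
Augmenting path W6→J5 (+1); matched 4.
Augmenting path W5→J1→W1→J4 (+1); matched 5.
No augmenting path remains; maximum matching = 5.
König certificate: {W1, W2, W6, J1, J6} is a vertex cover of size 5 (every listed pair touches it), so no matching can be larger.

5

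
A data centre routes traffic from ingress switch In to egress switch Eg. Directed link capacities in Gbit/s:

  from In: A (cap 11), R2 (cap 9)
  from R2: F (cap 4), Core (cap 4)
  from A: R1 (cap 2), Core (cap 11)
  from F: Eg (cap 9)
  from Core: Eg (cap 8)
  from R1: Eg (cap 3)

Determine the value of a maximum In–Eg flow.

Augment In→R2→F→Eg: bottleneck 4, flow now 4.
Augment In→R2→Core→Eg: bottleneck 4, flow now 8.
Augment In→A→Core→Eg: bottleneck 4, flow now 12.
Augment In→A→R1→Eg: bottleneck 2, flow now 14.
No augmenting path remains; maximum flow = 14.
In the residual graph, reachable from In: {In, R2, A, Core}.
Min-cut edges: R2→F (4), A→R1 (2), Core→Eg (8); capacity 4 + 2 + 8 = 14.
This cut is saturated, so no flow can exceed 14.

14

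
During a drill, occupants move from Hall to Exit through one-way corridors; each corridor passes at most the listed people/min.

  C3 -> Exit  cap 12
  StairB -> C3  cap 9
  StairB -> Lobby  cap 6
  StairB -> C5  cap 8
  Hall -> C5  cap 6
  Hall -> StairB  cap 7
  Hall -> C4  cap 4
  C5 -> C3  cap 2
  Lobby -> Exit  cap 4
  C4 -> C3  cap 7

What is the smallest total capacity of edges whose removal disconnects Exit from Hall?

13

Augment Hall→C5→C3→Exit: bottleneck 2, flow now 2.
Augment Hall→StairB→Lobby→Exit: bottleneck 4, flow now 6.
Augment Hall→StairB→C3→Exit: bottleneck 3, flow now 9.
Augment Hall→C4→C3→Exit: bottleneck 4, flow now 13.
No augmenting path remains; maximum flow = 13.
By max-flow min-cut, the minimum cut capacity equals the max flow.
In the residual graph, reachable from Hall: {Hall, C5}.
Min-cut edges: Hall→StairB (7), Hall→C4 (4), C5→C3 (2); capacity 7 + 4 + 2 = 13.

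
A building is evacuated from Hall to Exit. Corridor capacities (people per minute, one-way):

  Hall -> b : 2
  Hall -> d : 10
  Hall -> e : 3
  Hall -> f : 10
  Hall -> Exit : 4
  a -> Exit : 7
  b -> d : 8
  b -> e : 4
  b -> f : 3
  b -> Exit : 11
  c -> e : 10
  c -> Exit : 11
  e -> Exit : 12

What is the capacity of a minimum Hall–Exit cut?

Augment Hall→Exit: bottleneck 4, flow now 4.
Augment Hall→b→Exit: bottleneck 2, flow now 6.
Augment Hall→e→Exit: bottleneck 3, flow now 9.
No augmenting path remains; maximum flow = 9.
By max-flow min-cut, the minimum cut capacity equals the max flow.
In the residual graph, reachable from Hall: {Hall, d, f}.
Min-cut edges: Hall→b (2), Hall→e (3), Hall→Exit (4); capacity 2 + 3 + 4 = 9.

9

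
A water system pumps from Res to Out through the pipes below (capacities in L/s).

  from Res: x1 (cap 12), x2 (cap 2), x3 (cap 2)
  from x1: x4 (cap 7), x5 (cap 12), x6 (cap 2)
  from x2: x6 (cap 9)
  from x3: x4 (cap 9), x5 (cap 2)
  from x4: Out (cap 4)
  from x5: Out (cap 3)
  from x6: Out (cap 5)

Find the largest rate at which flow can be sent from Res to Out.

11

Augment Res→x1→x4→Out: bottleneck 4, flow now 4.
Augment Res→x1→x5→Out: bottleneck 3, flow now 7.
Augment Res→x1→x6→Out: bottleneck 2, flow now 9.
Augment Res→x2→x6→Out: bottleneck 2, flow now 11.
No augmenting path remains; maximum flow = 11.
In the residual graph, reachable from Res: {Res, x1, x3, x4, x5}.
Min-cut edges: Res→x2 (2), x1→x6 (2), x4→Out (4), x5→Out (3); capacity 2 + 2 + 4 + 3 = 11.
This cut is saturated, so no flow can exceed 11.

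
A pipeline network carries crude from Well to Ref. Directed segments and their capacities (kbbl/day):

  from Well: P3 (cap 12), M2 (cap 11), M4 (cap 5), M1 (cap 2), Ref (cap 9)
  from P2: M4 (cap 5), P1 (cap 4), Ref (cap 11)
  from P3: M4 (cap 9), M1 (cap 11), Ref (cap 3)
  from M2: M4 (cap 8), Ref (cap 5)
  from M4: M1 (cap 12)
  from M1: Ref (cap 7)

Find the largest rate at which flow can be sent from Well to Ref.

24

Augment Well→Ref: bottleneck 9, flow now 9.
Augment Well→P3→Ref: bottleneck 3, flow now 12.
Augment Well→M2→Ref: bottleneck 5, flow now 17.
Augment Well→M1→Ref: bottleneck 2, flow now 19.
Augment Well→P3→M1→Ref: bottleneck 5, flow now 24.
No augmenting path remains; maximum flow = 24.
In the residual graph, reachable from Well: {Well, P3, M2, M4, M1}.
Min-cut edges: Well→Ref (9), P3→Ref (3), M2→Ref (5), M1→Ref (7); capacity 9 + 3 + 5 + 7 = 24.
This cut is saturated, so no flow can exceed 24.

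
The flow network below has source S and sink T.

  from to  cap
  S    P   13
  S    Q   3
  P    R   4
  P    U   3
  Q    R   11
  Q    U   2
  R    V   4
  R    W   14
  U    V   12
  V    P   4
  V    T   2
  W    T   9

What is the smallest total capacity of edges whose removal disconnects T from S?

Augment S→P→R→V→T: bottleneck 2, flow now 2.
Augment S→P→R→W→T: bottleneck 2, flow now 4.
Augment S→Q→R→W→T: bottleneck 3, flow now 7.
Augment S→P→U→V→R→W→T: bottleneck 2, flow now 9. (uses reverse residual edge)
No augmenting path remains; maximum flow = 9.
By max-flow min-cut, the minimum cut capacity equals the max flow.
In the residual graph, reachable from S: {S, P, U, V}.
Min-cut edges: S→Q (3), P→R (4), V→T (2); capacity 3 + 4 + 2 = 9.

9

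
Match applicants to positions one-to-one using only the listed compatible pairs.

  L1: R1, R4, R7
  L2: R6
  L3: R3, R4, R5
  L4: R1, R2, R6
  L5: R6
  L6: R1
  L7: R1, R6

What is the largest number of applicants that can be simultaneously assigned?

Unit-capacity flow: source→left, listed edges, right→sink; max matching = max flow.
Augmenting path L1→R1 (+1); matched 1.
Augmenting path L2→R6 (+1); matched 2.
Augmenting path L3→R3 (+1); matched 3.
Augmenting path L4→R2 (+1); matched 4.
Augmenting path L6→R1→L1→R4 (+1); matched 5.
No augmenting path remains; maximum matching = 5.
König certificate: {L1, L3, L4, R1, R6} is a vertex cover of size 5 (every listed pair touches it), so no matching can be larger.

5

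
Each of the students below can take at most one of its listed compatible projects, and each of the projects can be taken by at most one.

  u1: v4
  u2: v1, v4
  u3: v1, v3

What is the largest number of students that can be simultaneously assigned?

Unit-capacity flow: source→left, listed edges, right→sink; max matching = max flow.
Augmenting path u1→v4 (+1); matched 1.
Augmenting path u2→v1 (+1); matched 2.
Augmenting path u3→v3 (+1); matched 3.
No augmenting path remains; maximum matching = 3.
König certificate: {u1, u2, u3} is a vertex cover of size 3 (every listed pair touches it), so no matching can be larger.

3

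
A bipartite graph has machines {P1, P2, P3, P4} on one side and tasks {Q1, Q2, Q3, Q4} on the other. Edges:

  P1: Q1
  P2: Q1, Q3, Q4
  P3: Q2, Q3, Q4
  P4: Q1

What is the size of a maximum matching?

Unit-capacity flow: source→left, listed edges, right→sink; max matching = max flow.
Augmenting path P1→Q1 (+1); matched 1.
Augmenting path P2→Q3 (+1); matched 2.
Augmenting path P3→Q2 (+1); matched 3.
No augmenting path remains; maximum matching = 3.
König certificate: {P2, P3, Q1} is a vertex cover of size 3 (every listed pair touches it), so no matching can be larger.

3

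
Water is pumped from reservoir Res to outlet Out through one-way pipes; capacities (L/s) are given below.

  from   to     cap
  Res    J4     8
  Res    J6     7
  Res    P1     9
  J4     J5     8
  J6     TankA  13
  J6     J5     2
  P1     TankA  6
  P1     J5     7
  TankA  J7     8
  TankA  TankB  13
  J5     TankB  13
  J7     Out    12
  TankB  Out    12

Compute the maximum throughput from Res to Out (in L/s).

Augment Res→J4→J5→TankB→Out: bottleneck 8, flow now 8.
Augment Res→J6→TankA→J7→Out: bottleneck 7, flow now 15.
Augment Res→P1→TankA→J7→Out: bottleneck 1, flow now 16.
Augment Res→P1→TankA→TankB→Out: bottleneck 4, flow now 20.
No augmenting path remains; maximum flow = 20.
In the residual graph, reachable from Res: {Res, J4, J6, P1, TankA, J5, TankB}.
Min-cut edges: TankA→J7 (8), TankB→Out (12); capacity 8 + 12 = 20.
This cut is saturated, so no flow can exceed 20.

20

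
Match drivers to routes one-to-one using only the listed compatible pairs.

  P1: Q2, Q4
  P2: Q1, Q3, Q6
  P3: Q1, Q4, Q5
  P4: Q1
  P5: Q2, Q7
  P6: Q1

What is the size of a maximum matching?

5

Unit-capacity flow: source→left, listed edges, right→sink; max matching = max flow.
Augmenting path P1→Q2 (+1); matched 1.
Augmenting path P2→Q1 (+1); matched 2.
Augmenting path P3→Q4 (+1); matched 3.
Augmenting path P5→Q7 (+1); matched 4.
Augmenting path P4→Q1→P2→Q3 (+1); matched 5.
No augmenting path remains; maximum matching = 5.
König certificate: {P1, P2, P3, P5, Q1} is a vertex cover of size 5 (every listed pair touches it), so no matching can be larger.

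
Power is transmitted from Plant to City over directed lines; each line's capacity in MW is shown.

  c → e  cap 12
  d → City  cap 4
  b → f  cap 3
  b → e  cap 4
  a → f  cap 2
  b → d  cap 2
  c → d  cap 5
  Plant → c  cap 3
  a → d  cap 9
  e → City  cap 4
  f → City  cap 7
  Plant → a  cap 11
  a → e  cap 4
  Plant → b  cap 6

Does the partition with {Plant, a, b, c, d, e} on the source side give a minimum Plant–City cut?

Given cut capacity: 2 + 3 + 4 + 4 = 13.
Augment Plant→a→d→City: bottleneck 4, flow now 4.
Augment Plant→a→e→City: bottleneck 4, flow now 8.
Augment Plant→a→f→City: bottleneck 2, flow now 10.
Augment Plant→b→f→City: bottleneck 3, flow now 13.
No augmenting path remains; maximum flow = 13.
Cut capacity 13 equals the max flow, so it is a minimum cut.

Yes — it is a minimum cut (capacity 13).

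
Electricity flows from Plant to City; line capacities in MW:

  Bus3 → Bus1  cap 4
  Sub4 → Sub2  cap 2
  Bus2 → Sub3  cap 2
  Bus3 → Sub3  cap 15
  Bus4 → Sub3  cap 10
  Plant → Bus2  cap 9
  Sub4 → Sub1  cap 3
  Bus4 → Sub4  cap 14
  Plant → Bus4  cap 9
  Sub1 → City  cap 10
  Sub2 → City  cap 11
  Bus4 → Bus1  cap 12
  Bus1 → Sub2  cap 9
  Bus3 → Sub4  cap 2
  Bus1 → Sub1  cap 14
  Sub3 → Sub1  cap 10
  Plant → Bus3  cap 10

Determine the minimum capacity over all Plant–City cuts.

21

Augment Plant→Bus4→Sub4→Sub2→City: bottleneck 2, flow now 2.
Augment Plant→Bus4→Sub4→Sub1→City: bottleneck 3, flow now 5.
Augment Plant→Bus4→Sub3→Sub1→City: bottleneck 4, flow now 9.
Augment Plant→Bus3→Sub3→Sub1→City: bottleneck 3, flow now 12.
Augment Plant→Bus3→Bus1→Sub2→City: bottleneck 4, flow now 16.
Augment Plant→Bus3→Sub4→Bus4→Bus1→Sub2→City: bottleneck 2, flow now 18. (uses reverse residual edge)
Augment Plant→Bus3→Sub3→Bus4→Bus1→Sub2→City: bottleneck 1, flow now 19. (uses reverse residual edge)
Augment Plant→Bus2→Sub3→Bus4→Bus1→Sub2→City: bottleneck 2, flow now 21. (uses reverse residual edge)
No augmenting path remains; maximum flow = 21.
By max-flow min-cut, the minimum cut capacity equals the max flow.
In the residual graph, reachable from Plant: {Plant, Bus2}.
Min-cut edges: Plant→Bus4 (9), Plant→Bus3 (10), Bus2→Sub3 (2); capacity 9 + 10 + 2 = 21.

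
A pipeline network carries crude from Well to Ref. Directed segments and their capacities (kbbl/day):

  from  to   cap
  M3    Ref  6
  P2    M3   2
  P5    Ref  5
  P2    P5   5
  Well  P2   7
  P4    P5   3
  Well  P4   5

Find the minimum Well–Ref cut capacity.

Augment Well→P4→P5→Ref: bottleneck 3, flow now 3.
Augment Well→P2→M3→Ref: bottleneck 2, flow now 5.
Augment Well→P2→P5→Ref: bottleneck 2, flow now 7.
No augmenting path remains; maximum flow = 7.
By max-flow min-cut, the minimum cut capacity equals the max flow.
In the residual graph, reachable from Well: {Well, P4, P2, P5}.
Min-cut edges: P2→M3 (2), P5→Ref (5); capacity 2 + 5 = 7.

7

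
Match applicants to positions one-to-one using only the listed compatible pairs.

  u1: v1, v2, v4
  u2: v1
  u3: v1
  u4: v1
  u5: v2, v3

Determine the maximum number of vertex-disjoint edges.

3

Unit-capacity flow: source→left, listed edges, right→sink; max matching = max flow.
Augmenting path u1→v1 (+1); matched 1.
Augmenting path u5→v2 (+1); matched 2.
Augmenting path u2→v1→u1→v4 (+1); matched 3.
No augmenting path remains; maximum matching = 3.
König certificate: {u1, u5, v1} is a vertex cover of size 3 (every listed pair touches it), so no matching can be larger.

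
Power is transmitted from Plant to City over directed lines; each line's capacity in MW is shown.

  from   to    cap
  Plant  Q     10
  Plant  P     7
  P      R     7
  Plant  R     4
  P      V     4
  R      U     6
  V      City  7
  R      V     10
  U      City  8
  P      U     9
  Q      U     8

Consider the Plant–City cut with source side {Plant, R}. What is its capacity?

Edges leaving {Plant, R}: Plant→P (7), Plant→Q (10), R→U (6), R→V (10).
Cut capacity = 7 + 10 + 6 + 10 = 33.

33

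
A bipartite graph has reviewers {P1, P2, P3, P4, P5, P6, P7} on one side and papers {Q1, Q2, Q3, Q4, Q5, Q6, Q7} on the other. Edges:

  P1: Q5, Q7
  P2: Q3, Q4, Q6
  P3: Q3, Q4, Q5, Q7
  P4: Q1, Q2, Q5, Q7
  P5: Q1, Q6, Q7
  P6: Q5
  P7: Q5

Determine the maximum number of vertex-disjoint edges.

6

Unit-capacity flow: source→left, listed edges, right→sink; max matching = max flow.
Augmenting path P1→Q5 (+1); matched 1.
Augmenting path P2→Q3 (+1); matched 2.
Augmenting path P3→Q4 (+1); matched 3.
Augmenting path P4→Q1 (+1); matched 4.
Augmenting path P5→Q6 (+1); matched 5.
Augmenting path P6→Q5→P1→Q7 (+1); matched 6.
No augmenting path remains; maximum matching = 6.
König certificate: {P1, P2, P3, P4, P5, Q5} is a vertex cover of size 6 (every listed pair touches it), so no matching can be larger.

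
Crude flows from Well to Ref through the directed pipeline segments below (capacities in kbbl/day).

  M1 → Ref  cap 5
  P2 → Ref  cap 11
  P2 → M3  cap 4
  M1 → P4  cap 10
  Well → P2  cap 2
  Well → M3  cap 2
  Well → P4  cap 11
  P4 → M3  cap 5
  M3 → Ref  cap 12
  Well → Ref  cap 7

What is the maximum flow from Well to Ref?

16

Augment Well→Ref: bottleneck 7, flow now 7.
Augment Well→P2→Ref: bottleneck 2, flow now 9.
Augment Well→M3→Ref: bottleneck 2, flow now 11.
Augment Well→P4→M3→Ref: bottleneck 5, flow now 16.
No augmenting path remains; maximum flow = 16.
In the residual graph, reachable from Well: {Well, P4}.
Min-cut edges: Well→P2 (2), Well→M3 (2), Well→Ref (7), P4→M3 (5); capacity 2 + 2 + 7 + 5 = 16.
This cut is saturated, so no flow can exceed 16.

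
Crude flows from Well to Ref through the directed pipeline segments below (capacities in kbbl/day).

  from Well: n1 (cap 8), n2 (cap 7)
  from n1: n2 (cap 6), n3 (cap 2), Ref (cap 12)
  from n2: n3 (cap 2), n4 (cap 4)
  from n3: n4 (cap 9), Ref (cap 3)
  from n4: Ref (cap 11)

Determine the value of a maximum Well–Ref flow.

14

Augment Well→n1→Ref: bottleneck 8, flow now 8.
Augment Well→n2→n3→Ref: bottleneck 2, flow now 10.
Augment Well→n2→n4→Ref: bottleneck 4, flow now 14.
No augmenting path remains; maximum flow = 14.
In the residual graph, reachable from Well: {Well, n2}.
Min-cut edges: Well→n1 (8), n2→n3 (2), n2→n4 (4); capacity 8 + 2 + 4 = 14.
This cut is saturated, so no flow can exceed 14.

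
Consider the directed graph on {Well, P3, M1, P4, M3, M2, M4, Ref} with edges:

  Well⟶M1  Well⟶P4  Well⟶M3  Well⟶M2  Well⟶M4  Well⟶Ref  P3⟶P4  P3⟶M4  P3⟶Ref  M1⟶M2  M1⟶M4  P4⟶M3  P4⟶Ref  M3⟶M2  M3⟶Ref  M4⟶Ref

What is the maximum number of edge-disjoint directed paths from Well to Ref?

Assign every edge capacity 1; by Menger, the answer equals the max flow.
Path Well→Ref (+1); total 1.
Path Well→P4→Ref (+1); total 2.
Path Well→M3→Ref (+1); total 3.
Path Well→M4→Ref (+1); total 4.
No residual Well→Ref path; max flow = 4.
Certifying cut of size 4: {M4→Ref, Well→M3, Well→P4, Well→Ref}.

4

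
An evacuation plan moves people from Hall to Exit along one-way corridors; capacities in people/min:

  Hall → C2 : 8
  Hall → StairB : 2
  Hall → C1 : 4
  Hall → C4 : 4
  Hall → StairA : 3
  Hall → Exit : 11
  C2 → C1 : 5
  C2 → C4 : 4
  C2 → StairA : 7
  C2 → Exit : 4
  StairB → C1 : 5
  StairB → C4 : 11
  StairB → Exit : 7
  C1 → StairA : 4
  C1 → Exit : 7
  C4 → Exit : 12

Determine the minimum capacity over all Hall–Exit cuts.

Augment Hall→Exit: bottleneck 11, flow now 11.
Augment Hall→C2→Exit: bottleneck 4, flow now 15.
Augment Hall→StairB→Exit: bottleneck 2, flow now 17.
Augment Hall→C1→Exit: bottleneck 4, flow now 21.
Augment Hall→C4→Exit: bottleneck 4, flow now 25.
Augment Hall→C2→C1→Exit: bottleneck 3, flow now 28.
Augment Hall→C2→C4→Exit: bottleneck 1, flow now 29.
No augmenting path remains; maximum flow = 29.
By max-flow min-cut, the minimum cut capacity equals the max flow.
In the residual graph, reachable from Hall: {Hall, StairA}.
Min-cut edges: Hall→C2 (8), Hall→StairB (2), Hall→C1 (4), Hall→C4 (4), Hall→Exit (11); capacity 8 + 2 + 4 + 4 + 11 = 29.

29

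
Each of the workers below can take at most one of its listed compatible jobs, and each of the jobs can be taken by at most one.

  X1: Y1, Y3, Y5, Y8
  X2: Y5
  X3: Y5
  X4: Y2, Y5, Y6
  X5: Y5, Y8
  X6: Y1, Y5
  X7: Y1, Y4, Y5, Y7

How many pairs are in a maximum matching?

6

Unit-capacity flow: source→left, listed edges, right→sink; max matching = max flow.
Augmenting path X1→Y1 (+1); matched 1.
Augmenting path X2→Y5 (+1); matched 2.
Augmenting path X4→Y2 (+1); matched 3.
Augmenting path X5→Y8 (+1); matched 4.
Augmenting path X7→Y4 (+1); matched 5.
Augmenting path X6→Y1→X1→Y3 (+1); matched 6.
No augmenting path remains; maximum matching = 6.
König certificate: {X1, X4, X5, X6, X7, Y5} is a vertex cover of size 6 (every listed pair touches it), so no matching can be larger.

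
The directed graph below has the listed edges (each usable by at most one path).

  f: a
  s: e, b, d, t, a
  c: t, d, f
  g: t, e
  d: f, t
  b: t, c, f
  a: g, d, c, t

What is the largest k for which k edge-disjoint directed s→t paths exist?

4

Assign every edge capacity 1; by Menger, the answer equals the max flow.
Path s→t (+1); total 1.
Path s→a→t (+1); total 2.
Path s→b→t (+1); total 3.
Path s→d→t (+1); total 4.
No residual s→t path; max flow = 4.
Certifying cut of size 4: {s→a, s→b, s→d, s→t}.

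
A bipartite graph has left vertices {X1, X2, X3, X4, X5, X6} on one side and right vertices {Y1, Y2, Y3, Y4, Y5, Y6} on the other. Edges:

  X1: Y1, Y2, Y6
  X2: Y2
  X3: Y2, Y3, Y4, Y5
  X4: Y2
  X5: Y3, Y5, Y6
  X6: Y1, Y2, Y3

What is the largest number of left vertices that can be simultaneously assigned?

5

Unit-capacity flow: source→left, listed edges, right→sink; max matching = max flow.
Augmenting path X1→Y1 (+1); matched 1.
Augmenting path X2→Y2 (+1); matched 2.
Augmenting path X3→Y3 (+1); matched 3.
Augmenting path X5→Y5 (+1); matched 4.
Augmenting path X6→Y1→X1→Y6 (+1); matched 5.
No augmenting path remains; maximum matching = 5.
König certificate: {X1, X3, X5, X6, Y2} is a vertex cover of size 5 (every listed pair touches it), so no matching can be larger.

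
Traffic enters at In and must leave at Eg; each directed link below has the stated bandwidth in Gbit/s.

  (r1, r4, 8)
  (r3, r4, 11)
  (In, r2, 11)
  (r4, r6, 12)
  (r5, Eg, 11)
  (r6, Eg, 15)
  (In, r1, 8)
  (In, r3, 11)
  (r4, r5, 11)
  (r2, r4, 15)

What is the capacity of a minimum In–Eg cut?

Augment In→r1→r4→r5→Eg: bottleneck 8, flow now 8.
Augment In→r2→r4→r5→Eg: bottleneck 3, flow now 11.
Augment In→r2→r4→r6→Eg: bottleneck 8, flow now 19.
Augment In→r3→r4→r6→Eg: bottleneck 4, flow now 23.
No augmenting path remains; maximum flow = 23.
By max-flow min-cut, the minimum cut capacity equals the max flow.
In the residual graph, reachable from In: {In, r1, r2, r3, r4}.
Min-cut edges: r4→r5 (11), r4→r6 (12); capacity 11 + 12 = 23.

23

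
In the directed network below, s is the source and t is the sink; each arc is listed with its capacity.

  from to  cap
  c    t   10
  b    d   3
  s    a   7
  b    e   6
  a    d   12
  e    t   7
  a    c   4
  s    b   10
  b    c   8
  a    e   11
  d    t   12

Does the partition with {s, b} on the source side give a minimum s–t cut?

No — its capacity is 24, but the minimum cut has capacity 17.

Given cut capacity: 7 + 8 + 3 + 6 = 24.
Augment s→a→c→t: bottleneck 4, flow now 4.
Augment s→a→d→t: bottleneck 3, flow now 7.
Augment s→b→c→t: bottleneck 6, flow now 13.
Augment s→b→d→t: bottleneck 3, flow now 16.
Augment s→b→e→t: bottleneck 1, flow now 17.
No augmenting path remains; maximum flow = 17.
In the residual graph, reachable from s: {s}.
Min-cut edges: s→a (7), s→b (10); capacity 7 + 10 = 17.
Cut capacity 24 exceeds the max flow 17, so it is not minimum.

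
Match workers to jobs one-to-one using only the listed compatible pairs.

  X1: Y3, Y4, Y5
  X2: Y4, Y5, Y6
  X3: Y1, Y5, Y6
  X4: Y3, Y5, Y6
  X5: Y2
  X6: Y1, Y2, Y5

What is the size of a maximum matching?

6

Unit-capacity flow: source→left, listed edges, right→sink; max matching = max flow.
Augmenting path X1→Y3 (+1); matched 1.
Augmenting path X2→Y4 (+1); matched 2.
Augmenting path X3→Y1 (+1); matched 3.
Augmenting path X4→Y5 (+1); matched 4.
Augmenting path X5→Y2 (+1); matched 5.
Augmenting path X6→Y1→X3→Y6 (+1); matched 6.
No augmenting path remains; maximum matching = 6.
König certificate: {X1, X2, X3, X4, X5, X6} is a vertex cover of size 6 (every listed pair touches it), so no matching can be larger.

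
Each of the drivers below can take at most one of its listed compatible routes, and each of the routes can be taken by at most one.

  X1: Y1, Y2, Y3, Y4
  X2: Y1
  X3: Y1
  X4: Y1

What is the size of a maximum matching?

2

Unit-capacity flow: source→left, listed edges, right→sink; max matching = max flow.
Augmenting path X1→Y1 (+1); matched 1.
Augmenting path X2→Y1→X1→Y2 (+1); matched 2.
No augmenting path remains; maximum matching = 2.
König certificate: {X1, Y1} is a vertex cover of size 2 (every listed pair touches it), so no matching can be larger.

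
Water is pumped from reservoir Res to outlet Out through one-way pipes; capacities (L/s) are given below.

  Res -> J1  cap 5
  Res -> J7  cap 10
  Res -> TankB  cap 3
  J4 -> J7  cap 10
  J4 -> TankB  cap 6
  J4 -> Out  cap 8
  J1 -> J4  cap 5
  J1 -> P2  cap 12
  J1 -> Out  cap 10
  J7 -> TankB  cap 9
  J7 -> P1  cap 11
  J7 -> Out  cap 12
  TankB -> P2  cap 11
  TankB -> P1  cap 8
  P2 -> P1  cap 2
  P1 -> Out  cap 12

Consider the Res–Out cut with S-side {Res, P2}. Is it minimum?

No — its capacity is 20, but the minimum cut has capacity 18.

Given cut capacity: 5 + 10 + 3 + 2 = 20.
Augment Res→J1→Out: bottleneck 5, flow now 5.
Augment Res→J7→Out: bottleneck 10, flow now 15.
Augment Res→TankB→P1→Out: bottleneck 3, flow now 18.
No augmenting path remains; maximum flow = 18.
In the residual graph, reachable from Res: {Res}.
Min-cut edges: Res→J1 (5), Res→J7 (10), Res→TankB (3); capacity 5 + 10 + 3 = 18.
Cut capacity 20 exceeds the max flow 18, so it is not minimum.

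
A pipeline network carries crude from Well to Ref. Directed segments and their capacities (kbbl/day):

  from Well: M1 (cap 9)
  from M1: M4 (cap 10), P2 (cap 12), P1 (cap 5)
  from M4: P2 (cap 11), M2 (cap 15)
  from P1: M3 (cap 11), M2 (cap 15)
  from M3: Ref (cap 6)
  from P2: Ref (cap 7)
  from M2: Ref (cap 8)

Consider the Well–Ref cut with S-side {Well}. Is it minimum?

Yes — it is a minimum cut (capacity 9).

Given cut capacity: 9 = 9.
Augment Well→M1→P2→Ref: bottleneck 7, flow now 7.
Augment Well→M1→M4→M2→Ref: bottleneck 2, flow now 9.
No augmenting path remains; maximum flow = 9.
Cut capacity 9 equals the max flow, so it is a minimum cut.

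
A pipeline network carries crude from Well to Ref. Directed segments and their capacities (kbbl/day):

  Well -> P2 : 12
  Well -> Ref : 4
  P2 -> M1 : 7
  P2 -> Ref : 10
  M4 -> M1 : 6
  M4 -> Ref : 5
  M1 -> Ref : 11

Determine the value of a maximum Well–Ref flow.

16

Augment Well→Ref: bottleneck 4, flow now 4.
Augment Well→P2→Ref: bottleneck 10, flow now 14.
Augment Well→P2→M1→Ref: bottleneck 2, flow now 16.
No augmenting path remains; maximum flow = 16.
In the residual graph, reachable from Well: {Well}.
Min-cut edges: Well→P2 (12), Well→Ref (4); capacity 12 + 4 = 16.
This cut is saturated, so no flow can exceed 16.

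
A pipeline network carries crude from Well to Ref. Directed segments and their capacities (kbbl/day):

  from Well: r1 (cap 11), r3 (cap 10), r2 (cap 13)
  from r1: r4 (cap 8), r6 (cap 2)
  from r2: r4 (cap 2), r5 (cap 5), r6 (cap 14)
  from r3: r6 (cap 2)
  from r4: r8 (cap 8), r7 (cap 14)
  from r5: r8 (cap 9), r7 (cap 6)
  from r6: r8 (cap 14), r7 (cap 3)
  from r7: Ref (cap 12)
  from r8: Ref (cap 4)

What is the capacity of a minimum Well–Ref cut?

16

Augment Well→r1→r4→r7→Ref: bottleneck 8, flow now 8.
Augment Well→r1→r6→r7→Ref: bottleneck 2, flow now 10.
Augment Well→r2→r4→r7→Ref: bottleneck 2, flow now 12.
Augment Well→r2→r5→r8→Ref: bottleneck 4, flow now 16.
No augmenting path remains; maximum flow = 16.
By max-flow min-cut, the minimum cut capacity equals the max flow.
In the residual graph, reachable from Well: {Well, r1, r2, r3, r4, r5, r6, r7, r8}.
Min-cut edges: r7→Ref (12), r8→Ref (4); capacity 12 + 4 = 16.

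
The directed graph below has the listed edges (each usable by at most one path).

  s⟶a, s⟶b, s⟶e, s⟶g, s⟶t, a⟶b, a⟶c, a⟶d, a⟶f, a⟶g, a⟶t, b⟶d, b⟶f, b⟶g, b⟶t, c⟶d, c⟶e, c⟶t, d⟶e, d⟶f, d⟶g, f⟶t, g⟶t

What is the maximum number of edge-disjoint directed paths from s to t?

Assign every edge capacity 1; by Menger, the answer equals the max flow.
Path s→t (+1); total 1.
Path s→a→t (+1); total 2.
Path s→b→t (+1); total 3.
Path s→g→t (+1); total 4.
No residual s→t path; max flow = 4.
Certifying cut of size 4: {s→a, s→b, s→g, s→t}.

4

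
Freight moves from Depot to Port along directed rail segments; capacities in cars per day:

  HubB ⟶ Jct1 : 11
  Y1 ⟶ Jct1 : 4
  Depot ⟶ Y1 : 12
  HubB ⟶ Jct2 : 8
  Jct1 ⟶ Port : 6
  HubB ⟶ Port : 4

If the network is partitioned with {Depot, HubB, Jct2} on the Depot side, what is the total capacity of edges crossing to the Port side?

27

Edges leaving {Depot, HubB, Jct2}: Depot→Y1 (12), HubB→Jct1 (11), HubB→Port (4).
Cut capacity = 12 + 11 + 4 = 27.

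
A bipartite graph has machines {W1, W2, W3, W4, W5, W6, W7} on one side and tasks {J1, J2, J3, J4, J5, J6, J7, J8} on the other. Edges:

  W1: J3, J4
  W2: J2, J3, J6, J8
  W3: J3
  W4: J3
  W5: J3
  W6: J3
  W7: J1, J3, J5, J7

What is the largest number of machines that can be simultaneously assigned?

4

Unit-capacity flow: source→left, listed edges, right→sink; max matching = max flow.
Augmenting path W1→J3 (+1); matched 1.
Augmenting path W2→J2 (+1); matched 2.
Augmenting path W7→J1 (+1); matched 3.
Augmenting path W3→J3→W1→J4 (+1); matched 4.
No augmenting path remains; maximum matching = 4.
König certificate: {W1, W2, W7, J3} is a vertex cover of size 4 (every listed pair touches it), so no matching can be larger.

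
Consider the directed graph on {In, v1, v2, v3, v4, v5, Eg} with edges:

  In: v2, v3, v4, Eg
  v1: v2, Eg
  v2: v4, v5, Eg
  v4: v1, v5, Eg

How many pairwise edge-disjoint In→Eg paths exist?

3

Assign every edge capacity 1; by Menger, the answer equals the max flow.
Path In→Eg (+1); total 1.
Path In→v2→Eg (+1); total 2.
Path In→v4→Eg (+1); total 3.
No residual In→Eg path; max flow = 3.
Certifying cut of size 3: {In→Eg, In→v2, In→v4}.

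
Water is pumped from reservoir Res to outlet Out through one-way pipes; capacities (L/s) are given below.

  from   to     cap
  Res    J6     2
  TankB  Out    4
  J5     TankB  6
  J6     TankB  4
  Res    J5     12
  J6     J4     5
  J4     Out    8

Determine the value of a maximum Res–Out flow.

6

Augment Res→J6→TankB→Out: bottleneck 2, flow now 2.
Augment Res→J5→TankB→Out: bottleneck 2, flow now 4.
Augment Res→J5→TankB→J6→J4→Out: bottleneck 2, flow now 6. (uses reverse residual edge)
No augmenting path remains; maximum flow = 6.
In the residual graph, reachable from Res: {Res, J5, TankB}.
Min-cut edges: Res→J6 (2), TankB→Out (4); capacity 2 + 4 = 6.
This cut is saturated, so no flow can exceed 6.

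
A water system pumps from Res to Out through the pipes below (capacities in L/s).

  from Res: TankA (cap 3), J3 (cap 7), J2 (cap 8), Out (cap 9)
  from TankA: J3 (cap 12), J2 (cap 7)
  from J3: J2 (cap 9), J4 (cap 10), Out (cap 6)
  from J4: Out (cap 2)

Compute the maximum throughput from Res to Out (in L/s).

Augment Res→Out: bottleneck 9, flow now 9.
Augment Res→J3→Out: bottleneck 6, flow now 15.
Augment Res→J3→J4→Out: bottleneck 1, flow now 16.
Augment Res→TankA→J3→J4→Out: bottleneck 1, flow now 17.
No augmenting path remains; maximum flow = 17.
In the residual graph, reachable from Res: {Res, TankA, J3, J2, J4}.
Min-cut edges: Res→Out (9), J3→Out (6), J4→Out (2); capacity 9 + 6 + 2 = 17.
This cut is saturated, so no flow can exceed 17.

17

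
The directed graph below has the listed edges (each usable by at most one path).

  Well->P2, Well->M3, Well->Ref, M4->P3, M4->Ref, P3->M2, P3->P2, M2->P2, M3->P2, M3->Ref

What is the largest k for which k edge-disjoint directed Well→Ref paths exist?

Assign every edge capacity 1; by Menger, the answer equals the max flow.
Path Well→Ref (+1); total 1.
Path Well→M3→Ref (+1); total 2.
No residual Well→Ref path; max flow = 2.
Certifying cut of size 2: {Well→M3, Well→Ref}.

2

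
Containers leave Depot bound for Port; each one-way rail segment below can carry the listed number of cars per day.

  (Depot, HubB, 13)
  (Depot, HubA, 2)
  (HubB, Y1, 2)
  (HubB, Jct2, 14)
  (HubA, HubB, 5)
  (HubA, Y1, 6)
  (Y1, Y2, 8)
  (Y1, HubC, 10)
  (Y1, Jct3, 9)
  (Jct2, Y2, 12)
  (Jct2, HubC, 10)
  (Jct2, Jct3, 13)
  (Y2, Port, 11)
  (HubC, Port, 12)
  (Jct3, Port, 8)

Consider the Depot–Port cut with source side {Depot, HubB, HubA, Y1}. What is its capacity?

41

Edges leaving {Depot, HubB, HubA, Y1}: HubB→Jct2 (14), Y1→Y2 (8), Y1→HubC (10), Y1→Jct3 (9).
Cut capacity = 14 + 8 + 10 + 9 = 41.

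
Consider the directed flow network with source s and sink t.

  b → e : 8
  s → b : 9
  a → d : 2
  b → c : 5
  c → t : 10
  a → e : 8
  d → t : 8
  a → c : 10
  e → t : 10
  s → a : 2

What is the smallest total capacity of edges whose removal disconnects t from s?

Augment s→a→c→t: bottleneck 2, flow now 2.
Augment s→b→c→t: bottleneck 5, flow now 7.
Augment s→b→e→t: bottleneck 4, flow now 11.
No augmenting path remains; maximum flow = 11.
By max-flow min-cut, the minimum cut capacity equals the max flow.
In the residual graph, reachable from s: {s}.
Min-cut edges: s→a (2), s→b (9); capacity 2 + 9 = 11.

11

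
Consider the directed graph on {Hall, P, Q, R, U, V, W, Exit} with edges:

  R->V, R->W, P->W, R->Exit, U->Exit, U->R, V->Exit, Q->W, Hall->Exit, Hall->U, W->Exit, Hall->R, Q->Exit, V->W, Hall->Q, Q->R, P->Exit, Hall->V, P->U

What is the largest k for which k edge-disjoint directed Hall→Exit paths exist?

5

Assign every edge capacity 1; by Menger, the answer equals the max flow.
Path Hall→Exit (+1); total 1.
Path Hall→Q→Exit (+1); total 2.
Path Hall→R→Exit (+1); total 3.
Path Hall→U→Exit (+1); total 4.
Path Hall→V→Exit (+1); total 5.
No residual Hall→Exit path; max flow = 5.
Certifying cut of size 5: {Hall→Exit, Hall→Q, Hall→R, Hall→U, Hall→V}.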